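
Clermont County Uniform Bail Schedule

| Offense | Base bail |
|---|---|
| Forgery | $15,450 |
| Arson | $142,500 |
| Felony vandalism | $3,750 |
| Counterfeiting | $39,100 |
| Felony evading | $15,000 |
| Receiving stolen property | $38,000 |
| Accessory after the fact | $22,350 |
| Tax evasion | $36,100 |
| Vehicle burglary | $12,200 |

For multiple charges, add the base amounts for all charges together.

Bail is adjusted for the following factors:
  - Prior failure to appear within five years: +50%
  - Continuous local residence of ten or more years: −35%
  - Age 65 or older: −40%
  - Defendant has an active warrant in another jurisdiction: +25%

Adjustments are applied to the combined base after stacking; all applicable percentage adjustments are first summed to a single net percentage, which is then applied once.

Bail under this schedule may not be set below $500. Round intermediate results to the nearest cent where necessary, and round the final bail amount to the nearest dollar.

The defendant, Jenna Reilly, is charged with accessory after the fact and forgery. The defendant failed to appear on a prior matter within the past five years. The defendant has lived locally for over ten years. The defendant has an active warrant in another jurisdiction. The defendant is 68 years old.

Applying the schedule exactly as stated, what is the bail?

$37,800

Base amounts from the schedule: accessory after the fact $22,350; forgery $15,450.
Stacking rule: sum of all bases. $22,350 + $15,450 = $37,800.
Net percentage adjustment: +50% −35% −40% +25% = +0%. $37,800 × 1 = $37,800.
$37,800 is at or above the $500 minimum.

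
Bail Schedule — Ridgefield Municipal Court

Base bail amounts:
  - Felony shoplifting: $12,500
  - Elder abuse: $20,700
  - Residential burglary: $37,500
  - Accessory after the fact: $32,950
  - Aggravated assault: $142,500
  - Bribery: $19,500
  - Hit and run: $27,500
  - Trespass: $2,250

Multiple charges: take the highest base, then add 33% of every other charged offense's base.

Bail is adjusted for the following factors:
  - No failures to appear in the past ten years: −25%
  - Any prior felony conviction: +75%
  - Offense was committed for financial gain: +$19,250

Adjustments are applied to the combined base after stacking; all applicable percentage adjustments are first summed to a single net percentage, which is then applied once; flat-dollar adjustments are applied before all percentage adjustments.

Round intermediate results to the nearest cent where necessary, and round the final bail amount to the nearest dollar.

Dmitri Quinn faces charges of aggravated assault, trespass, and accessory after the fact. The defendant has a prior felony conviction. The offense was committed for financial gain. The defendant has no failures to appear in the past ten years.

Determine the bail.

$260,049

Base amounts from the schedule: aggravated assault $142,500; trespass $2,250; accessory after the fact $32,950.
Stacking rule: highest base plus 33% of each additional charge. Highest is aggravated assault at $142,500. Additional: $2,250 × 33% = $742.50; $32,950 × 33% = $10,873.50. Combined base = $142,500 + $11,616 = $154,116.
Offense was committed for financial gain (+$19,250 flat): $154,116 + $19,250 = $173,366.
Net percentage adjustment: −25% +75% = +50%. $173,366 × 1.5 = $260,049.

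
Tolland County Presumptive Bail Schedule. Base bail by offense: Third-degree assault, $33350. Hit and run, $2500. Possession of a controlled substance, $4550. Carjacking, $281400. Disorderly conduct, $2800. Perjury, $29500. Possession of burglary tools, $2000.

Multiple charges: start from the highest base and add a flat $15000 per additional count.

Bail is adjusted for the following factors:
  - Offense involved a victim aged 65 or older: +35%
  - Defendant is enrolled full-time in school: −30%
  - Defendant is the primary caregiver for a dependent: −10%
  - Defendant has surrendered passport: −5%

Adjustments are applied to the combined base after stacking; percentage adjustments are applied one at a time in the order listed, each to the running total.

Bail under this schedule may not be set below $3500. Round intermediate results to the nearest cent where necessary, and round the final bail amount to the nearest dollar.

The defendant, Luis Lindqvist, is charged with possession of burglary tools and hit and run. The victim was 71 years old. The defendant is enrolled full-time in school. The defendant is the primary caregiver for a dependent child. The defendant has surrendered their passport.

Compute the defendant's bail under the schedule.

Base amounts from the schedule: possession of burglary tools $2000; hit and run $2500.
Stacking rule: highest base plus $15000 per additional charge. Highest is hit and run at $2500; 1 additional charge → +$15000. Combined base = $17500.
Offense involved a victim aged 65 or older (+35%): $17500 × 1.35 = $23625.
Defendant is enrolled full-time in school (−30%): $23625 × 0.7 = $16537.50.
Defendant is the primary caregiver for a dependent (−10%): $16537.50 × 0.9 = $14883.75.
Defendant has surrendered passport (−5%): $14883.75 × 0.95 = $14139.56.
$14139.56 is at or above the $3500 minimum.
Rounded to the nearest dollar: $14140.

$14140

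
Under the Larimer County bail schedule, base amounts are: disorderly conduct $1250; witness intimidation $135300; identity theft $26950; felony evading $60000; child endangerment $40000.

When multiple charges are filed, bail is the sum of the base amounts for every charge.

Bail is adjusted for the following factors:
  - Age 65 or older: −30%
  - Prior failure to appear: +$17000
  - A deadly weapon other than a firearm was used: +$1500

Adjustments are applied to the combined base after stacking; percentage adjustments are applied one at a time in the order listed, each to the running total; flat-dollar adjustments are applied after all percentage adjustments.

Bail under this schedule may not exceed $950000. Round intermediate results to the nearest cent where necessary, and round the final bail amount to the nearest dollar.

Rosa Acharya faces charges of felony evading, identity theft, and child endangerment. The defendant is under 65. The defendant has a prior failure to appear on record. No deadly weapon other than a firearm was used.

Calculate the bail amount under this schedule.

Base amounts from the schedule: felony evading $60000; identity theft $26950; child endangerment $40000.
Stacking rule: sum of all bases. $60000 + $26950 + $40000 = $126950.
Prior failure to appear (+$17000 flat): $126950 + $17000 = $143950.
$143950 is within the $950000 maximum.

$143950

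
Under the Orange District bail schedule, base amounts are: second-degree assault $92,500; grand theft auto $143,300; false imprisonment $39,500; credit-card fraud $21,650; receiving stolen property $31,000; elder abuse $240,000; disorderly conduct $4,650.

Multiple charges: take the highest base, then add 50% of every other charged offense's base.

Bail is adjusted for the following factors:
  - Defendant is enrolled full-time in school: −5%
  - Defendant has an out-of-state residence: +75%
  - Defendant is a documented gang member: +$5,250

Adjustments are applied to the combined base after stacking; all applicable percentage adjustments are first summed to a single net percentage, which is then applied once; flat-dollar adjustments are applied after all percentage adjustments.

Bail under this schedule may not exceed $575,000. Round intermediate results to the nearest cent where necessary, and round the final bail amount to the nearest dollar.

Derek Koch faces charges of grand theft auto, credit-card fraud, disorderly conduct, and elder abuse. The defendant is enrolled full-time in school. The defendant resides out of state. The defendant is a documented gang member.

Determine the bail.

$557,410

Base amounts from the schedule: grand theft auto $143,300; credit-card fraud $21,650; disorderly conduct $4,650; elder abuse $240,000.
Stacking rule: highest base plus 50% of each additional charge. Highest is elder abuse at $240,000. Additional: $143,300 × 50% = $71,650; $21,650 × 50% = $10,825; $4,650 × 50% = $2,325. Combined base = $240,000 + $84,800 = $324,800.
Net percentage adjustment: −5% +75% = +70%. $324,800 × 1.7 = $552,160.
Defendant is a documented gang member (+$5,250 flat): $552,160 + $5,250 = $557,410.
$557,410 is within the $575,000 maximum.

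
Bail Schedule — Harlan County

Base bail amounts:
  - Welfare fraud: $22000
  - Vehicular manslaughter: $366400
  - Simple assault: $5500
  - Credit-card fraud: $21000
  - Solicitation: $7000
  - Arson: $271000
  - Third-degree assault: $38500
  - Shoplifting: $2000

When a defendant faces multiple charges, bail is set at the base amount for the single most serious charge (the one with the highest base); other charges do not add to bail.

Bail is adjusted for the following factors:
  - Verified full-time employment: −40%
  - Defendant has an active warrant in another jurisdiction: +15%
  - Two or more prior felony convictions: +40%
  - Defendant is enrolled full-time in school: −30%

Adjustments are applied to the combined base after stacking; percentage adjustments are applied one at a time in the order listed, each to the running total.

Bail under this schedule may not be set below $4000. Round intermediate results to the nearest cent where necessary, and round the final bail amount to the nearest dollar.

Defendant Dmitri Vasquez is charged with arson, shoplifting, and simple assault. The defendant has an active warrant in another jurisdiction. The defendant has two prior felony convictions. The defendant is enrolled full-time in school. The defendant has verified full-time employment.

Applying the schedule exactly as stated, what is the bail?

$183250

Base amounts from the schedule: arson $271000; shoplifting $2000; simple assault $5500.
Stacking rule: use the highest base only. Highest is arson at $271000. Combined base = $271000.
Verified full-time employment (−40%): $271000 × 0.6 = $162600.
Defendant has an active warrant in another jurisdiction (+15%): $162600 × 1.15 = $186990.
Two or more prior felony convictions (+40%): $186990 × 1.4 = $261786.
Defendant is enrolled full-time in school (−30%): $261786 × 0.7 = $183250.20.
$183250.20 is at or above the $4000 minimum.
Rounded to the nearest dollar: $183250.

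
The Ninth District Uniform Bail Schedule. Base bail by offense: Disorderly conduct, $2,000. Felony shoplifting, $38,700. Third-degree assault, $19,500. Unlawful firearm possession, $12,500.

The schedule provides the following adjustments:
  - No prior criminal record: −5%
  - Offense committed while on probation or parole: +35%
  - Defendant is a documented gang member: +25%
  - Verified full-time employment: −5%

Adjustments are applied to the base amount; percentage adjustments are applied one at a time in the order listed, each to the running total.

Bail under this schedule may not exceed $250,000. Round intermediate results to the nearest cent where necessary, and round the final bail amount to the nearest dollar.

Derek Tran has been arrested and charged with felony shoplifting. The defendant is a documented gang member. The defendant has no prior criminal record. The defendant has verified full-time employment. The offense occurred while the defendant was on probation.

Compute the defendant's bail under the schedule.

Base amounts from the schedule: felony shoplifting $38,700.
Single charge. Combined base = $38,700.
No prior criminal record (−5%): $38,700 × 0.95 = $36,765.
Offense committed while on probation or parole (+35%): $36,765 × 1.35 = $49,632.75.
Defendant is a documented gang member (+25%): $49,632.75 × 1.25 = $62,040.94.
Verified full-time employment (−5%): $62,040.94 × 0.95 = $58,938.89.
$58,938.89 is within the $250,000 maximum.
Rounded to the nearest dollar: $58,939.

$58,939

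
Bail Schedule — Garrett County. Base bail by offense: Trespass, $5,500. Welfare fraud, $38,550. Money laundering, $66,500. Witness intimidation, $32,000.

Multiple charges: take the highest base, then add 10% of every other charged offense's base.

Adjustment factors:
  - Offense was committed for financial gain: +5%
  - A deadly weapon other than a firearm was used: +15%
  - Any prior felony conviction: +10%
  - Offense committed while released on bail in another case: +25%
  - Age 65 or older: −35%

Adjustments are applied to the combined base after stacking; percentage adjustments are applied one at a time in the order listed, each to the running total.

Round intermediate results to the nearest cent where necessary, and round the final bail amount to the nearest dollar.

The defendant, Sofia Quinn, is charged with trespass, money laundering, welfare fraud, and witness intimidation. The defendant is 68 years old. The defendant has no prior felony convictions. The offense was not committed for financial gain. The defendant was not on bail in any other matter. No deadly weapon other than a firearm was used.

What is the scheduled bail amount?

Base amounts from the schedule: trespass $5,500; money laundering $66,500; welfare fraud $38,550; witness intimidation $32,000.
Stacking rule: highest base plus 10% of each additional charge. Highest is money laundering at $66,500. Additional: $5,500 × 10% = $550; $38,550 × 10% = $3,855; $32,000 × 10% = $3,200. Combined base = $66,500 + $7,605 = $74,105.
Age 65 or older (−35%): $74,105 × 0.65 = $48,168.25.
Rounded to the nearest dollar: $48,168.

$48,168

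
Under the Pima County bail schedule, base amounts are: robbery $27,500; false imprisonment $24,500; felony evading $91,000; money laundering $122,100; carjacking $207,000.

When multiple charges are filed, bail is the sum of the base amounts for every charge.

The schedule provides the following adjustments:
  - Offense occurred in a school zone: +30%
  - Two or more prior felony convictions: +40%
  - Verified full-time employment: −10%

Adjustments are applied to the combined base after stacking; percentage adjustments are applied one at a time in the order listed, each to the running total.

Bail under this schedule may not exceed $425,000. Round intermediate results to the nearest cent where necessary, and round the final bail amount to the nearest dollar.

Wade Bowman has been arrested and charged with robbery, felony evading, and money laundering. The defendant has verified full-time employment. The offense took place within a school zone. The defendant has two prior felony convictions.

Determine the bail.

Base amounts from the schedule: robbery $27,500; felony evading $91,000; money laundering $122,100.
Stacking rule: sum of all bases. $27,500 + $91,000 + $122,100 = $240,600.
Offense occurred in a school zone (+30%): $240,600 × 1.3 = $312,780.
Two or more prior felony convictions (+40%): $312,780 × 1.4 = $437,892.
Verified full-time employment (−10%): $437,892 × 0.9 = $394,102.80.
$394,102.80 is within the $425,000 maximum.
Rounded to the nearest dollar: $394,103.

$394,103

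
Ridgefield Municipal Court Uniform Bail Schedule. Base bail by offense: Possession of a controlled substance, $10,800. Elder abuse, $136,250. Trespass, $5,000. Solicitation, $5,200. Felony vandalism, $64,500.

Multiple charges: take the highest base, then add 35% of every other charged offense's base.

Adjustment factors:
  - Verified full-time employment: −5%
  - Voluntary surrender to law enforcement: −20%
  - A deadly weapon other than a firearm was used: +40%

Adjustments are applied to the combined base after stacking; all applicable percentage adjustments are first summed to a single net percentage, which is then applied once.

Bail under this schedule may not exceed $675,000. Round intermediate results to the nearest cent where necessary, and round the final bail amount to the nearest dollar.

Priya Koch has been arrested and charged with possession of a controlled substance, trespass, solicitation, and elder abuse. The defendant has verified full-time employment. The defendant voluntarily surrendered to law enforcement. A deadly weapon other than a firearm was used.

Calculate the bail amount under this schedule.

$165,140

Base amounts from the schedule: possession of a controlled substance $10,800; trespass $5,000; solicitation $5,200; elder abuse $136,250.
Stacking rule: highest base plus 35% of each additional charge. Highest is elder abuse at $136,250. Additional: $10,800 × 35% = $3,780; $5,000 × 35% = $1,750; $5,200 × 35% = $1,820. Combined base = $136,250 + $7,350 = $143,600.
Net percentage adjustment: −5% −20% +40% = +15%. $143,600 × 1.15 = $165,140.
$165,140 is within the $675,000 maximum.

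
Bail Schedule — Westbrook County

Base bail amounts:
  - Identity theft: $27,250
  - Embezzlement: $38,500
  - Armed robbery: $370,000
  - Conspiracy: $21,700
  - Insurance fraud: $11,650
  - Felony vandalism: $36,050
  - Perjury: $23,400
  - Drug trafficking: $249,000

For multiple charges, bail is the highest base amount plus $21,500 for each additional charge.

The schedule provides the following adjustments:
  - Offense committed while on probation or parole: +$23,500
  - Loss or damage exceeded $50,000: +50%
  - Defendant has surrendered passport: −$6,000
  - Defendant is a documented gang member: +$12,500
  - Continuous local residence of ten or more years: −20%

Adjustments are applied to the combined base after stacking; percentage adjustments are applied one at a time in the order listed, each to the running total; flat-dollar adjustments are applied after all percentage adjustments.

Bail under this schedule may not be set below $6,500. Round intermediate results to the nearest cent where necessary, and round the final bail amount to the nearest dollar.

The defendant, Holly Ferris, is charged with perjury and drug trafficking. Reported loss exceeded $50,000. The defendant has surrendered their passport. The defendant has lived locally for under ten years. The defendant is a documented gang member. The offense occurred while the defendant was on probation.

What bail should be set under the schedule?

Base amounts from the schedule: perjury $23,400; drug trafficking $249,000.
Stacking rule: highest base plus $21,500 per additional charge. Highest is drug trafficking at $249,000; 1 additional charge → +$21,500. Combined base = $270,500.
Loss or damage exceeded $50,000 (+50%): $270,500 × 1.5 = $405,750.
Offense committed while on probation or parole (+$23,500 flat): $405,750 + $23,500 = $429,250.
Defendant has surrendered passport (−$6,000 flat): $429,250 − $6,000 = $423,250.
Defendant is a documented gang member (+$12,500 flat): $423,250 + $12,500 = $435,750.
$435,750 is at or above the $6,500 minimum.

$435,750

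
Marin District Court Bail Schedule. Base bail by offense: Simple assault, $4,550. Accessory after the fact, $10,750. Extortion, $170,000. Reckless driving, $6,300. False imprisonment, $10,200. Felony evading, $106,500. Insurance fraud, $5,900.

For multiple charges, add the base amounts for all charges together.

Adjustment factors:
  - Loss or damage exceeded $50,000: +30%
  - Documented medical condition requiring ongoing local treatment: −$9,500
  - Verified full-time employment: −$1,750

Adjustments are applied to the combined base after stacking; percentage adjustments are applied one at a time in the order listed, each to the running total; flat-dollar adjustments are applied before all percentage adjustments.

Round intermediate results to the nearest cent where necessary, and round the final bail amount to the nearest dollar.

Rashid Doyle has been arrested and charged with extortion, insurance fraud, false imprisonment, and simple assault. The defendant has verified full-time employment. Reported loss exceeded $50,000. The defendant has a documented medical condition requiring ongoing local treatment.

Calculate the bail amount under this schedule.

$233,220

Base amounts from the schedule: extortion $170,000; insurance fraud $5,900; false imprisonment $10,200; simple assault $4,550.
Stacking rule: sum of all bases. $170,000 + $5,900 + $10,200 + $4,550 = $190,650.
Documented medical condition requiring ongoing local treatment (−$9,500 flat): $190,650 − $9,500 = $181,150.
Verified full-time employment (−$1,750 flat): $181,150 − $1,750 = $179,400.
Loss or damage exceeded $50,000 (+30%): $179,400 × 1.3 = $233,220.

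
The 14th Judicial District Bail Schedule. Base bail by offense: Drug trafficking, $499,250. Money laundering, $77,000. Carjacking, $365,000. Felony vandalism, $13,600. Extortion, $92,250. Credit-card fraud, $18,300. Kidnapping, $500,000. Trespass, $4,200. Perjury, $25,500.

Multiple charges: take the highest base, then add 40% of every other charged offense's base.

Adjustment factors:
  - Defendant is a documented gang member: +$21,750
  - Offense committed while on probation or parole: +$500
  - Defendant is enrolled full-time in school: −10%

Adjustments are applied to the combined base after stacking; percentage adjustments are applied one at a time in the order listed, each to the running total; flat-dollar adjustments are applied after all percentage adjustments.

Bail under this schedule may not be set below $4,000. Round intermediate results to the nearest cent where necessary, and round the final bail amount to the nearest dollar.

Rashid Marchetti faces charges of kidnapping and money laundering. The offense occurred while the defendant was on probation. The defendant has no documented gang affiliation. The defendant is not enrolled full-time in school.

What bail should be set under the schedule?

Base amounts from the schedule: kidnapping $500,000; money laundering $77,000.
Stacking rule: highest base plus 40% of each additional charge. Highest is kidnapping at $500,000. Additional: $77,000 × 40% = $30,800. Combined base = $500,000 + $30,800 = $530,800.
Offense committed while on probation or parole (+$500 flat): $530,800 + $500 = $531,300.
$531,300 is at or above the $4,000 minimum.

$531,300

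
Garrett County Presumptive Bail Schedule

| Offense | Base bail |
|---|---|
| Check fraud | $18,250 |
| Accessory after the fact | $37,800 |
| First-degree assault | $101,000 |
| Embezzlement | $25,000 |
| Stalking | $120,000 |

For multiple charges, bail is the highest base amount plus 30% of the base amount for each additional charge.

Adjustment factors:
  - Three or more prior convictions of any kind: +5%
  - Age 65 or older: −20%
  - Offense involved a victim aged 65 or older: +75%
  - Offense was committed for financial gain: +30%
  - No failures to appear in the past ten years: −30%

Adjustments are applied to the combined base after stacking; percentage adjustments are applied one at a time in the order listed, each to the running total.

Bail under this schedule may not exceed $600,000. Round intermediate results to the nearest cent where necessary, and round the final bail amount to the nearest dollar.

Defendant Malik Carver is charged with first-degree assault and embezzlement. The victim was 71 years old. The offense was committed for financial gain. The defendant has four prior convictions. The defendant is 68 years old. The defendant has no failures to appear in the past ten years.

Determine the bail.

$145,140

Base amounts from the schedule: first-degree assault $101,000; embezzlement $25,000.
Stacking rule: highest base plus 30% of each additional charge. Highest is first-degree assault at $101,000. Additional: $25,000 × 30% = $7,500. Combined base = $101,000 + $7,500 = $108,500.
Three or more prior convictions of any kind (+5%): $108,500 × 1.05 = $113,925.
Age 65 or older (−20%): $113,925 × 0.8 = $91,140.
Offense involved a victim aged 65 or older (+75%): $91,140 × 1.75 = $159,495.
Offense was committed for financial gain (+30%): $159,495 × 1.3 = $207,343.50.
No failures to appear in the past ten years (−30%): $207,343.50 × 0.7 = $145,140.45.
$145,140.45 is within the $600,000 maximum.
Rounded to the nearest dollar: $145,140.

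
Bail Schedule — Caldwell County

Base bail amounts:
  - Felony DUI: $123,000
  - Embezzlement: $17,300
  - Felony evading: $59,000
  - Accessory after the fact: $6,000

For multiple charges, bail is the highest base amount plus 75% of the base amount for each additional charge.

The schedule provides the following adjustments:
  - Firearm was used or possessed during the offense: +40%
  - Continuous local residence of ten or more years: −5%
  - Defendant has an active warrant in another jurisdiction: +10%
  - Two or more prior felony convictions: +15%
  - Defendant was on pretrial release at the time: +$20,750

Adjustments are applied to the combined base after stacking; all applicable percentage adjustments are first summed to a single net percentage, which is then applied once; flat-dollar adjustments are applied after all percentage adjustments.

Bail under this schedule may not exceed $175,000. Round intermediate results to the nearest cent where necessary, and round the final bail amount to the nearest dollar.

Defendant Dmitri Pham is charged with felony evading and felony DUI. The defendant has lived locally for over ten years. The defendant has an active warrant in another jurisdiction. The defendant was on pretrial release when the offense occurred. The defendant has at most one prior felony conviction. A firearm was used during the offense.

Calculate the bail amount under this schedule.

$175,000

Base amounts from the schedule: felony evading $59,000; felony DUI $123,000.
Stacking rule: highest base plus 75% of each additional charge. Highest is felony DUI at $123,000. Additional: $59,000 × 75% = $44,250. Combined base = $123,000 + $44,250 = $167,250.
Net percentage adjustment: +40% −5% +10% = +45%. $167,250 × 1.45 = $242,512.50.
Defendant was on pretrial release at the time (+$20,750 flat): $242,512.50 + $20,750 = $263,262.50.
Result $263,262.50 exceeds the maximum of $175,000; bail is capped at $175,000.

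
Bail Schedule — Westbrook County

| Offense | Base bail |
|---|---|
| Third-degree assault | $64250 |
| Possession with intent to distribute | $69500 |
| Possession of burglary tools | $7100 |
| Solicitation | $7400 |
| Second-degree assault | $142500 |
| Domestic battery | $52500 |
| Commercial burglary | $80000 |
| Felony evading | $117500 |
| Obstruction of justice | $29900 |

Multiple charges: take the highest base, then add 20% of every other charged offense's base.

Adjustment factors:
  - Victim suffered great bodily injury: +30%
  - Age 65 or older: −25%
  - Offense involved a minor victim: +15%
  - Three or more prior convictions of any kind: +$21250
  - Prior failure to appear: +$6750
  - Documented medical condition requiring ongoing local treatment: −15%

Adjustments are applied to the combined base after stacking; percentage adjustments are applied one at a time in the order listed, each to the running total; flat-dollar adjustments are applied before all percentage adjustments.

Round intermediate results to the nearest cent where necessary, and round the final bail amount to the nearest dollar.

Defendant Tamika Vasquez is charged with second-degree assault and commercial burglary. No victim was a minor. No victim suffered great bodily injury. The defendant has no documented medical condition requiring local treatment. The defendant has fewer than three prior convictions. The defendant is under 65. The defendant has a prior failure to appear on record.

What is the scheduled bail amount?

$165250

Base amounts from the schedule: second-degree assault $142500; commercial burglary $80000.
Stacking rule: highest base plus 20% of each additional charge. Highest is second-degree assault at $142500. Additional: $80000 × 20% = $16000. Combined base = $142500 + $16000 = $158500.
Prior failure to appear (+$6750 flat): $158500 + $6750 = $165250.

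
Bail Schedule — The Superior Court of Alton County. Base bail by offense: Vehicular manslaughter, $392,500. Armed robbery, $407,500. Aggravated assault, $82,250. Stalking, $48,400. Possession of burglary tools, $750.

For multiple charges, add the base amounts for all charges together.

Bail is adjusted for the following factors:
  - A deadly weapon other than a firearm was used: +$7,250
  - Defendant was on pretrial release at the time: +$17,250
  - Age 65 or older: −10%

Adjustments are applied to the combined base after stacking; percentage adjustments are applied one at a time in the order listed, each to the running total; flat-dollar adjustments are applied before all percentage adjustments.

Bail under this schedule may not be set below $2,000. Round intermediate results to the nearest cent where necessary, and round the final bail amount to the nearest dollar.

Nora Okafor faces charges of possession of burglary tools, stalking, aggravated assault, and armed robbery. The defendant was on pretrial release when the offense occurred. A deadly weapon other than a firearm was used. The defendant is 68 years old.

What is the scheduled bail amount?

Base amounts from the schedule: possession of burglary tools $750; stalking $48,400; aggravated assault $82,250; armed robbery $407,500.
Stacking rule: sum of all bases. $750 + $48,400 + $82,250 + $407,500 = $538,900.
A deadly weapon other than a firearm was used (+$7,250 flat): $538,900 + $7,250 = $546,150.
Defendant was on pretrial release at the time (+$17,250 flat): $546,150 + $17,250 = $563,400.
Age 65 or older (−10%): $563,400 × 0.9 = $507,060.
$507,060 is at or above the $2,000 minimum.

$507,060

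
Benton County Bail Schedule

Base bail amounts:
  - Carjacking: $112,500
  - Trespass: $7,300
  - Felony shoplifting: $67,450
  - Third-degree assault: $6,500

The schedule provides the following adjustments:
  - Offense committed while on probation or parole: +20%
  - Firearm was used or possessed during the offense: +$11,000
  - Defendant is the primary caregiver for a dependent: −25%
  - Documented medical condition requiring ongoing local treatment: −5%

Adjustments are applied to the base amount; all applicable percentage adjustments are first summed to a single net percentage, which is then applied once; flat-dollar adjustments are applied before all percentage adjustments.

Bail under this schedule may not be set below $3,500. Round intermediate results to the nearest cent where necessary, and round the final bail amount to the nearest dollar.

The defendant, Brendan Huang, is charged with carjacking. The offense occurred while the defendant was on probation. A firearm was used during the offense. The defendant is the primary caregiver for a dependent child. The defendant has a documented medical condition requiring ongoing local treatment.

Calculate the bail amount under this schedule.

Base amounts from the schedule: carjacking $112,500.
Single charge. Combined base = $112,500.
Firearm was used or possessed during the offense (+$11,000 flat): $112,500 + $11,000 = $123,500.
Net percentage adjustment: +20% −25% −5% = −10%. $123,500 × 0.9 = $111,150.
$111,150 is at or above the $3,500 minimum.

$111,150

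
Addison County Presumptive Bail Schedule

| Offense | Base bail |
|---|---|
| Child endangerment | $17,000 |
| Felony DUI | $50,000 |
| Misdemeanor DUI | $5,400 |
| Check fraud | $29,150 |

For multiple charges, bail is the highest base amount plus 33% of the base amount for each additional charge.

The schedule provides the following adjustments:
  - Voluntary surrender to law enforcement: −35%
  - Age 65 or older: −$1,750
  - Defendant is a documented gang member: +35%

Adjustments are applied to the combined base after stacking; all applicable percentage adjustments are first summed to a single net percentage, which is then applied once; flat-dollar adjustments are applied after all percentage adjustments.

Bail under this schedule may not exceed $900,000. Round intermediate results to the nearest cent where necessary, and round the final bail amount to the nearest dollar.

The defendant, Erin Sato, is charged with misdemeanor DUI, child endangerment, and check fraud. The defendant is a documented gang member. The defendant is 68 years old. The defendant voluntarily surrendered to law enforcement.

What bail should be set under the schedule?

Base amounts from the schedule: misdemeanor DUI $5,400; child endangerment $17,000; check fraud $29,150.
Stacking rule: highest base plus 33% of each additional charge. Highest is check fraud at $29,150. Additional: $5,400 × 33% = $1,782; $17,000 × 33% = $5,610. Combined base = $29,150 + $7,392 = $36,542.
Net percentage adjustment: −35% +35% = +0%. $36,542 × 1 = $36,542.
Age 65 or older (−$1,750 flat): $36,542 − $1,750 = $34,792.
$34,792 is within the $900,000 maximum.

$34,792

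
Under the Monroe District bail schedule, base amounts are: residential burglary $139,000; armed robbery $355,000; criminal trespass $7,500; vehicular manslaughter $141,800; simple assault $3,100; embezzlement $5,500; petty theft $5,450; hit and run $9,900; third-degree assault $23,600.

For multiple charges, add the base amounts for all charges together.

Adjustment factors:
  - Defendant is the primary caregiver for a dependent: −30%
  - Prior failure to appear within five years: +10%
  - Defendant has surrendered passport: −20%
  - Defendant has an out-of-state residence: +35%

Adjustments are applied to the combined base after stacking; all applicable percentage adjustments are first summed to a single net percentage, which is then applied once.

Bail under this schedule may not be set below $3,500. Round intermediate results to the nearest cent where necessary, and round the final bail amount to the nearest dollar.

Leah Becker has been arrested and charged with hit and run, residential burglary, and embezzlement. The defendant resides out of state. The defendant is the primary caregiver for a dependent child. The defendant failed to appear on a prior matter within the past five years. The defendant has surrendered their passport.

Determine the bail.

$146,680

Base amounts from the schedule: hit and run $9,900; residential burglary $139,000; embezzlement $5,500.
Stacking rule: sum of all bases. $9,900 + $139,000 + $5,500 = $154,400.
Net percentage adjustment: −30% +10% −20% +35% = −5%. $154,400 × 0.95 = $146,680.
$146,680 is at or above the $3,500 minimum.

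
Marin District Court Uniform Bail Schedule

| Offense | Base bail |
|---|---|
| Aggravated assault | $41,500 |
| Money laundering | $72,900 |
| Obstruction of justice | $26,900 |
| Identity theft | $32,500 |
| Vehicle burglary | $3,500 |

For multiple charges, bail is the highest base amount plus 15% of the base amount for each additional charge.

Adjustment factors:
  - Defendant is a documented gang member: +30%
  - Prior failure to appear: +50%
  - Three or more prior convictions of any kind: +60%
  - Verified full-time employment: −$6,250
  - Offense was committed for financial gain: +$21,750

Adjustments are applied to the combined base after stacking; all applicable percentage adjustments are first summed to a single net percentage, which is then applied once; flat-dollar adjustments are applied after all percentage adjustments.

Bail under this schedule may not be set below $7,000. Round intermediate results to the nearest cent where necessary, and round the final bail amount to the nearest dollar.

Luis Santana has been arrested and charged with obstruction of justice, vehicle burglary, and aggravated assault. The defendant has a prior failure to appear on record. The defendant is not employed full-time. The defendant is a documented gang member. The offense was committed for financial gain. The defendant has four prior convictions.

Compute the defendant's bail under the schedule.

$132,294

Base amounts from the schedule: obstruction of justice $26,900; vehicle burglary $3,500; aggravated assault $41,500.
Stacking rule: highest base plus 15% of each additional charge. Highest is aggravated assault at $41,500. Additional: $26,900 × 15% = $4,035; $3,500 × 15% = $525. Combined base = $41,500 + $4,560 = $46,060.
Net percentage adjustment: +30% +50% +60% = +140%. $46,060 × 2.4 = $110,544.
Offense was committed for financial gain (+$21,750 flat): $110,544 + $21,750 = $132,294.
$132,294 is at or above the $7,000 minimum.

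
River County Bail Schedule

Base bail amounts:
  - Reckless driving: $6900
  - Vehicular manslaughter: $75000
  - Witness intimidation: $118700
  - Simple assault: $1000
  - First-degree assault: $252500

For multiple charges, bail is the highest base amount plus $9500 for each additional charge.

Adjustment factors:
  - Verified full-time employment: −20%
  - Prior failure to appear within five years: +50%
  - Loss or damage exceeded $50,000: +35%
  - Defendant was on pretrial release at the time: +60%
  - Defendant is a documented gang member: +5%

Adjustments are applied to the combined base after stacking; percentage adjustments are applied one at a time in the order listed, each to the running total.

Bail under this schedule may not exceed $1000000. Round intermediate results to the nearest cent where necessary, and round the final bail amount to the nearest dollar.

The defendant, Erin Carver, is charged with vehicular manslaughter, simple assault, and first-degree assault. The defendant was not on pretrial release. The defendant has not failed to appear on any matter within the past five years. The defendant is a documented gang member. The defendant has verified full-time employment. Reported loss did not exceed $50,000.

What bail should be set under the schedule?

$228060

Base amounts from the schedule: vehicular manslaughter $75000; simple assault $1000; first-degree assault $252500.
Stacking rule: highest base plus $9500 per additional charge. Highest is first-degree assault at $252500; 2 additional charges → +$19000. Combined base = $271500.
Verified full-time employment (−20%): $271500 × 0.8 = $217200.
Defendant is a documented gang member (+5%): $217200 × 1.05 = $228060.
$228060 is within the $1000000 maximum.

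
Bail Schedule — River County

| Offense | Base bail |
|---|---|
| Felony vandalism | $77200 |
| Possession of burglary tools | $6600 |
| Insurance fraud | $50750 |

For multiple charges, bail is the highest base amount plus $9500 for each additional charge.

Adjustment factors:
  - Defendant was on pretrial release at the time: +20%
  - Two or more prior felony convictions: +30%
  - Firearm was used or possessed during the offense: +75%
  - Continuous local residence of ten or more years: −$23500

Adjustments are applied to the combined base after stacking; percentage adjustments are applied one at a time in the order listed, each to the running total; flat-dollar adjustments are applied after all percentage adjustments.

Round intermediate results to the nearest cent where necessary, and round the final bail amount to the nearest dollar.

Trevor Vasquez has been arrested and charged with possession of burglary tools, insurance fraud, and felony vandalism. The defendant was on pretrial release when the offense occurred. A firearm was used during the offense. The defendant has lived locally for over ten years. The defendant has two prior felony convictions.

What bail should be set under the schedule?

$239126

Base amounts from the schedule: possession of burglary tools $6600; insurance fraud $50750; felony vandalism $77200.
Stacking rule: highest base plus $9500 per additional charge. Highest is felony vandalism at $77200; 2 additional charges → +$19000. Combined base = $96200.
Defendant was on pretrial release at the time (+20%): $96200 × 1.2 = $115440.
Two or more prior felony convictions (+30%): $115440 × 1.3 = $150072.
Firearm was used or possessed during the offense (+75%): $150072 × 1.75 = $262626.
Continuous local residence of ten or more years (−$23500 flat): $262626 − $23500 = $239126.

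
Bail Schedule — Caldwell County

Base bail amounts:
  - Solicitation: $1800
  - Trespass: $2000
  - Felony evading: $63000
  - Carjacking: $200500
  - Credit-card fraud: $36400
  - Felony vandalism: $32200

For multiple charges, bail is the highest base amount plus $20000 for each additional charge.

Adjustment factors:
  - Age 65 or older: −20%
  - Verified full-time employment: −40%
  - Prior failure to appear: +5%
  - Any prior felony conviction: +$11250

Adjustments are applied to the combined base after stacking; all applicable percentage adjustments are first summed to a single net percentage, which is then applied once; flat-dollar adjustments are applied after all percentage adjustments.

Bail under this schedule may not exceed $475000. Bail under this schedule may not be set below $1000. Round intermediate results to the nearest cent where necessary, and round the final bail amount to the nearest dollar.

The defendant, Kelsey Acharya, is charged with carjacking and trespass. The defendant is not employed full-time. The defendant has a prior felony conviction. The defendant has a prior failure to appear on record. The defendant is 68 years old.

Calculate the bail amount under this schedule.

$198675

Base amounts from the schedule: carjacking $200500; trespass $2000.
Stacking rule: highest base plus $20000 per additional charge. Highest is carjacking at $200500; 1 additional charge → +$20000. Combined base = $220500.
Net percentage adjustment: −20% +5% = −15%. $220500 × 0.85 = $187425.
Any prior felony conviction (+$11250 flat): $187425 + $11250 = $198675.
$198675 is within the $475000 maximum.
$198675 is at or above the $1000 minimum.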